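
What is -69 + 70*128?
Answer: 8891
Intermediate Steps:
-69 + 70*128 = -69 + 8960 = 8891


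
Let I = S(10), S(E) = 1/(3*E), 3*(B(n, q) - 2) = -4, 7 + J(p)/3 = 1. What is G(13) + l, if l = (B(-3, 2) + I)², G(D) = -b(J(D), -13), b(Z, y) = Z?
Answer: 1849/100 ≈ 18.490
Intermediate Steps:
J(p) = -18 (J(p) = -21 + 3*1 = -21 + 3 = -18)
B(n, q) = ⅔ (B(n, q) = 2 + (⅓)*(-4) = 2 - 4/3 = ⅔)
G(D) = 18 (G(D) = -1*(-18) = 18)
S(E) = 1/(3*E)
I = 1/30 (I = (⅓)/10 = (⅓)*(⅒) = 1/30 ≈ 0.033333)
l = 49/100 (l = (⅔ + 1/30)² = (7/10)² = 49/100 ≈ 0.49000)
G(13) + l = 18 + 49/100 = 1849/100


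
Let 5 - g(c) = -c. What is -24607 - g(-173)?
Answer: -24439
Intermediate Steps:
g(c) = 5 + c (g(c) = 5 - (-1)*c = 5 + c)
-24607 - g(-173) = -24607 - (5 - 173) = -24607 - 1*(-168) = -24607 + 168 = -24439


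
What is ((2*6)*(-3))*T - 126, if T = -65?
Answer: 2214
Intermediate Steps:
((2*6)*(-3))*T - 126 = ((2*6)*(-3))*(-65) - 126 = (12*(-3))*(-65) - 126 = -36*(-65) - 126 = 2340 - 126 = 2214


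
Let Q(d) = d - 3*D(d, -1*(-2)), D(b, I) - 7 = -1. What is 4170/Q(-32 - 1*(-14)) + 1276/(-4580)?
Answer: -797689/6870 ≈ -116.11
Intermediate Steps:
D(b, I) = 6 (D(b, I) = 7 - 1 = 6)
Q(d) = -18 + d (Q(d) = d - 3*6 = d - 18 = -18 + d)
4170/Q(-32 - 1*(-14)) + 1276/(-4580) = 4170/(-18 + (-32 - 1*(-14))) + 1276/(-4580) = 4170/(-18 + (-32 + 14)) + 1276*(-1/4580) = 4170/(-18 - 18) - 319/1145 = 4170/(-36) - 319/1145 = 4170*(-1/36) - 319/1145 = -695/6 - 319/1145 = -797689/6870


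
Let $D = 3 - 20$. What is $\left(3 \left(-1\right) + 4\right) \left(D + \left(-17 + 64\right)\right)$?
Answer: $30$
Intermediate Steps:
$D = -17$ ($D = 3 - 20 = -17$)
$\left(3 \left(-1\right) + 4\right) \left(D + \left(-17 + 64\right)\right) = \left(3 \left(-1\right) + 4\right) \left(-17 + \left(-17 + 64\right)\right) = \left(-3 + 4\right) \left(-17 + 47\right) = 1 \cdot 30 = 30$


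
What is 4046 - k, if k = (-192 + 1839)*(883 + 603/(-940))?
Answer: -1362246559/940 ≈ -1.4492e+6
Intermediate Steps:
k = 1366049799/940 (k = 1647*(883 + 603*(-1/940)) = 1647*(883 - 603/940) = 1647*(829417/940) = 1366049799/940 ≈ 1.4532e+6)
4046 - k = 4046 - 1*1366049799/940 = 4046 - 1366049799/940 = -1362246559/940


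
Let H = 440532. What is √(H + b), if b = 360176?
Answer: 2*√200177 ≈ 894.82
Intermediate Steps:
√(H + b) = √(440532 + 360176) = √800708 = 2*√200177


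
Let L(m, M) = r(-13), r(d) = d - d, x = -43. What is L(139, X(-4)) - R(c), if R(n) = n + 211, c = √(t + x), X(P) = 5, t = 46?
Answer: -211 - √3 ≈ -212.73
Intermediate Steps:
r(d) = 0
L(m, M) = 0
c = √3 (c = √(46 - 43) = √3 ≈ 1.7320)
R(n) = 211 + n
L(139, X(-4)) - R(c) = 0 - (211 + √3) = 0 + (-211 - √3) = -211 - √3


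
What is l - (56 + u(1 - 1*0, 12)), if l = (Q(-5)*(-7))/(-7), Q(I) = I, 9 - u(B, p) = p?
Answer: -58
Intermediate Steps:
u(B, p) = 9 - p
l = -5 (l = -5*(-7)/(-7) = 35*(-1/7) = -5)
l - (56 + u(1 - 1*0, 12)) = -5 - (56 + (9 - 1*12)) = -5 - (56 + (9 - 12)) = -5 - (56 - 3) = -5 - 1*53 = -5 - 53 = -58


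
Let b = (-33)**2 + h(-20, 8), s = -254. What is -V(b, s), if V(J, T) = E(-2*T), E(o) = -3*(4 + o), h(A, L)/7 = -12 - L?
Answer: 1536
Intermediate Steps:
h(A, L) = -84 - 7*L (h(A, L) = 7*(-12 - L) = -84 - 7*L)
b = 949 (b = (-33)**2 + (-84 - 7*8) = 1089 + (-84 - 56) = 1089 - 140 = 949)
E(o) = -12 - 3*o
V(J, T) = -12 + 6*T (V(J, T) = -12 - (-6)*T = -12 + 6*T)
-V(b, s) = -(-12 + 6*(-254)) = -(-12 - 1524) = -1*(-1536) = 1536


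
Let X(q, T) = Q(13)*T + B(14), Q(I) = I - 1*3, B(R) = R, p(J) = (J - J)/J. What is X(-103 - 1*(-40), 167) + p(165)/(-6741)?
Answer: 1684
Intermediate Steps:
p(J) = 0 (p(J) = 0/J = 0)
Q(I) = -3 + I (Q(I) = I - 3 = -3 + I)
X(q, T) = 14 + 10*T (X(q, T) = (-3 + 13)*T + 14 = 10*T + 14 = 14 + 10*T)
X(-103 - 1*(-40), 167) + p(165)/(-6741) = (14 + 10*167) + 0/(-6741) = (14 + 1670) + 0*(-1/6741) = 1684 + 0 = 1684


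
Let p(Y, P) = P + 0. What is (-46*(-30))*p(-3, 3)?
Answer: 4140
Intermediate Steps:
p(Y, P) = P
(-46*(-30))*p(-3, 3) = -46*(-30)*3 = 1380*3 = 4140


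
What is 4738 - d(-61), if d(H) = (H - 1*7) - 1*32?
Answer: 4838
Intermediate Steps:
d(H) = -39 + H (d(H) = (H - 7) - 32 = (-7 + H) - 32 = -39 + H)
4738 - d(-61) = 4738 - (-39 - 61) = 4738 - 1*(-100) = 4738 + 100 = 4838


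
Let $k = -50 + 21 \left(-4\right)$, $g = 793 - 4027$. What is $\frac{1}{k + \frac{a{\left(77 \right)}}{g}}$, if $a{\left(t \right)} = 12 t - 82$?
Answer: $- \frac{1617}{217099} \approx -0.0074482$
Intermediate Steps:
$g = -3234$
$a{\left(t \right)} = -82 + 12 t$
$k = -134$ ($k = -50 - 84 = -134$)
$\frac{1}{k + \frac{a{\left(77 \right)}}{g}} = \frac{1}{-134 + \frac{-82 + 12 \cdot 77}{-3234}} = \frac{1}{-134 + \left(-82 + 924\right) \left(- \frac{1}{3234}\right)} = \frac{1}{-134 + 842 \left(- \frac{1}{3234}\right)} = \frac{1}{-134 - \frac{421}{1617}} = \frac{1}{- \frac{217099}{1617}} = - \frac{1617}{217099}$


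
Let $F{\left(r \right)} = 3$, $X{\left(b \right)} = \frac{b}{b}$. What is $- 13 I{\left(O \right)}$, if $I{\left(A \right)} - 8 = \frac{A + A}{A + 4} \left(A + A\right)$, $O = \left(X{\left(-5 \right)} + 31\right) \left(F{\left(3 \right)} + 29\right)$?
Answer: $- \frac{13658216}{257} \approx -53145.0$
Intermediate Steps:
$X{\left(b \right)} = 1$
$O = 1024$ ($O = \left(1 + 31\right) \left(3 + 29\right) = 32 \cdot 32 = 1024$)
$I{\left(A \right)} = 8 + \frac{4 A^{2}}{4 + A}$ ($I{\left(A \right)} = 8 + \frac{A + A}{A + 4} \left(A + A\right) = 8 + \frac{2 A}{4 + A} 2 A = 8 + \frac{4 A^{2}}{4 + A}$)
$- 13 I{\left(O \right)} = - 13 \frac{4 \left(8 + 1024^{2} + 2 \cdot 1024\right)}{4 + 1024} = - 13 \frac{4 \left(8 + 1048576 + 2048\right)}{1028} = - 13 \cdot 4 \cdot \frac{1}{1028} \cdot 1050632 = \left(-13\right) \frac{1050632}{257} = - \frac{13658216}{257}$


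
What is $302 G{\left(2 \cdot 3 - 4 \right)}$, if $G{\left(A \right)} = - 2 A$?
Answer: $-1208$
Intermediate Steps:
$302 G{\left(2 \cdot 3 - 4 \right)} = 302 \left(- 2 \left(2 \cdot 3 - 4\right)\right) = 302 \left(- 2 \left(6 - 4\right)\right) = 302 \left(\left(-2\right) 2\right) = 302 \left(-4\right) = -1208$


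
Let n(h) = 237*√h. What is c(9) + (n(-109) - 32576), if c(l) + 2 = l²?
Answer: -32497 + 237*I*√109 ≈ -32497.0 + 2474.4*I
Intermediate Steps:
c(l) = -2 + l²
c(9) + (n(-109) - 32576) = (-2 + 9²) + (237*√(-109) - 32576) = (-2 + 81) + (237*(I*√109) - 32576) = 79 + (237*I*√109 - 32576) = 79 + (-32576 + 237*I*√109) = -32497 + 237*I*√109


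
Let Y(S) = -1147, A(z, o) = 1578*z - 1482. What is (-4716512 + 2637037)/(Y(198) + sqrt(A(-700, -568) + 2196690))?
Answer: 2385157825/225001 + 8317900*sqrt(68163)/225001 ≈ 20252.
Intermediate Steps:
A(z, o) = -1482 + 1578*z
(-4716512 + 2637037)/(Y(198) + sqrt(A(-700, -568) + 2196690)) = (-4716512 + 2637037)/(-1147 + sqrt((-1482 + 1578*(-700)) + 2196690)) = -2079475/(-1147 + sqrt((-1482 - 1104600) + 2196690)) = -2079475/(-1147 + sqrt(-1106082 + 2196690)) = -2079475/(-1147 + sqrt(1090608)) = -2079475/(-1147 + 4*sqrt(68163))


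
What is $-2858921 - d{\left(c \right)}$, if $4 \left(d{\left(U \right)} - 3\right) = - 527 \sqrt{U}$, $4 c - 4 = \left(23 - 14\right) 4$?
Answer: $-2858924 + \frac{527 \sqrt{10}}{4} \approx -2.8585 \cdot 10^{6}$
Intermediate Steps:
$c = 10$ ($c = 1 + \frac{\left(23 - 14\right) 4}{4} = 1 + \frac{9 \cdot 4}{4} = 1 + \frac{1}{4} \cdot 36 = 1 + 9 = 10$)
$d{\left(U \right)} = 3 - \frac{527 \sqrt{U}}{4}$ ($d{\left(U \right)} = 3 + \frac{\left(-527\right) \sqrt{U}}{4} = 3 - \frac{527 \sqrt{U}}{4}$)
$-2858921 - d{\left(c \right)} = -2858921 - \left(3 - \frac{527 \sqrt{10}}{4}\right) = -2858924 + \frac{527 \sqrt{10}}{4}$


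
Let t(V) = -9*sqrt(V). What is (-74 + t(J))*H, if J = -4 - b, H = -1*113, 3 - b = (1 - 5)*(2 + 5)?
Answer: 8362 + 1017*I*sqrt(35) ≈ 8362.0 + 6016.7*I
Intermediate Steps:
b = 31 (b = 3 - (1 - 5)*(2 + 5) = 3 - (-4)*7 = 3 - 1*(-28) = 3 + 28 = 31)
H = -113
J = -35 (J = -4 - 1*31 = -4 - 31 = -35)
(-74 + t(J))*H = (-74 - 9*I*sqrt(35))*(-113) = 8362 + 1017*I*sqrt(35)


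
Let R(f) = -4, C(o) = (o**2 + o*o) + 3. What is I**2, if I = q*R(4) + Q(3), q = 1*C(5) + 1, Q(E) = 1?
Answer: 46225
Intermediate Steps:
C(o) = 3 + 2*o**2 (C(o) = (o**2 + o**2) + 3 = 2*o**2 + 3 = 3 + 2*o**2)
q = 54 (q = 1*(3 + 2*5**2) + 1 = 1*(3 + 2*25) + 1 = 1*(3 + 50) + 1 = 1*53 + 1 = 53 + 1 = 54)
I = -215 (I = 54*(-4) + 1 = -216 + 1 = -215)
I**2 = (-215)**2 = 46225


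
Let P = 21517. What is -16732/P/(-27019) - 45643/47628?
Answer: -26534574633493/27689386673844 ≈ -0.95829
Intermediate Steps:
-16732/P/(-27019) - 45643/47628 = -16732/21517/(-27019) - 45643/47628 = -16732*1/21517*(-1/27019) - 45643*1/47628 = -16732/21517*(-1/27019) - 45643/47628 = 16732/581367823 - 45643/47628 = -26534574633493/27689386673844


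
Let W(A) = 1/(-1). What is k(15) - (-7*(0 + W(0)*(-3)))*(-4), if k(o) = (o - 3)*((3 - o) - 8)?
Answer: -324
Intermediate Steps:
W(A) = -1 (W(A) = 1*(-1) = -1)
k(o) = (-5 - o)*(-3 + o) (k(o) = (-3 + o)*(-5 - o) = (-5 - o)*(-3 + o))
k(15) - (-7*(0 + W(0)*(-3)))*(-4) = (15 - 1*15² - 2*15) - (-7*(0 - 1*(-3)))*(-4) = (15 - 1*225 - 30) - (-7*(0 + 3))*(-4) = (15 - 225 - 30) - (-7*3)*(-4) = -240 - (-21)*(-4) = -240 - 1*84 = -240 - 84 = -324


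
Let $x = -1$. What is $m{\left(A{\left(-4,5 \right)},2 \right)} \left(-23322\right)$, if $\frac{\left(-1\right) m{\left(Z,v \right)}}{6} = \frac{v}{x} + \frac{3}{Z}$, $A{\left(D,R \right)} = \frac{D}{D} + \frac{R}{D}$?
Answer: $-1959048$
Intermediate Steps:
$A{\left(D,R \right)} = 1 + \frac{R}{D}$
$m{\left(Z,v \right)} = - \frac{18}{Z} + 6 v$ ($m{\left(Z,v \right)} = - 6 \left(\frac{v}{-1} + \frac{3}{Z}\right) = - 6 \left(v \left(-1\right) + \frac{3}{Z}\right) = - 6 \left(- v + \frac{3}{Z}\right) = - \frac{18}{Z} + 6 v$)
$m{\left(A{\left(-4,5 \right)},2 \right)} \left(-23322\right) = \left(- \frac{18}{\frac{1}{-4} \left(-4 + 5\right)} + 6 \cdot 2\right) \left(-23322\right) = \left(- \frac{18}{\left(- \frac{1}{4}\right) 1} + 12\right) \left(-23322\right) = \left(- \frac{18}{- \frac{1}{4}} + 12\right) \left(-23322\right) = \left(\left(-18\right) \left(-4\right) + 12\right) \left(-23322\right) = \left(72 + 12\right) \left(-23322\right) = 84 \left(-23322\right) = -1959048$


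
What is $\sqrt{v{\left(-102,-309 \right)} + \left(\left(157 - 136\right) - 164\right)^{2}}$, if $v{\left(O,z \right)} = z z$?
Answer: $\sqrt{115930} \approx 340.48$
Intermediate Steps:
$v{\left(O,z \right)} = z^{2}$
$\sqrt{v{\left(-102,-309 \right)} + \left(\left(157 - 136\right) - 164\right)^{2}} = \sqrt{\left(-309\right)^{2} + \left(\left(157 - 136\right) - 164\right)^{2}} = \sqrt{95481 + \left(\left(157 - 136\right) - 164\right)^{2}} = \sqrt{95481 + \left(21 - 164\right)^{2}} = \sqrt{95481 + \left(-143\right)^{2}} = \sqrt{95481 + 20449} = \sqrt{115930}$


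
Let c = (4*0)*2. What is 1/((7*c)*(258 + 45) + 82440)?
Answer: 1/82440 ≈ 1.2130e-5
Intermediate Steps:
c = 0 (c = 0*2 = 0)
1/((7*c)*(258 + 45) + 82440) = 1/((7*0)*(258 + 45) + 82440) = 1/(0*303 + 82440) = 1/(0 + 82440) = 1/82440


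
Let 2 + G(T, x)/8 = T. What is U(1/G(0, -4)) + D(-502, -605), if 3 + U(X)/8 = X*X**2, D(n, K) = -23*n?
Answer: 5899263/512 ≈ 11522.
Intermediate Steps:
G(T, x) = -16 + 8*T
U(X) = -24 + 8*X**3 (U(X) = -24 + 8*(X*X**2) = -24 + 8*X**3)
U(1/G(0, -4)) + D(-502, -605) = (-24 + 8*(1/(-16 + 8*0))**3) - 23*(-502) = (-24 + 8*(1/(-16 + 0))**3) + 11546 = (-24 + 8*(1/(-16))**3) + 11546 = (-24 + 8*(-1/16)**3) + 11546 = (-24 + 8*(-1/4096)) + 11546 = (-24 - 1/512) + 11546 = -12289/512 + 11546 = 5899263/512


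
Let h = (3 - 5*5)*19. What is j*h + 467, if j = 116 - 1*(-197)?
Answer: -130367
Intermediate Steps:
j = 313 (j = 116 + 197 = 313)
h = -418 (h = (3 - 25)*19 = -22*19 = -418)
j*h + 467 = 313*(-418) + 467 = -130834 + 467 = -130367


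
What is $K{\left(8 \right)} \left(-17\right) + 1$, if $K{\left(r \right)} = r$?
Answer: $-135$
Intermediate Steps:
$K{\left(8 \right)} \left(-17\right) + 1 = 8 \left(-17\right) + 1 = -136 + 1 = -135$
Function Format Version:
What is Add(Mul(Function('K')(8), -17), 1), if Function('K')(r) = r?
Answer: -135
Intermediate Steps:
Add(Mul(Function('K')(8), -17), 1) = Add(Mul(8, -17), 1) = Add(-136, 1) = -135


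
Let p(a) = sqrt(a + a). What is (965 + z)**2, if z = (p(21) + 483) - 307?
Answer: (1141 + sqrt(42))**2 ≈ 1.3167e+6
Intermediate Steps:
p(a) = sqrt(2)*sqrt(a) (p(a) = sqrt(2*a) = sqrt(2)*sqrt(a))
z = 176 + sqrt(42) (z = (sqrt(2)*sqrt(21) + 483) - 307 = (sqrt(42) + 483) - 307 = (483 + sqrt(42)) - 307 = 176 + sqrt(42) ≈ 182.48)
(965 + z)**2 = (965 + (176 + sqrt(42)))**2 = (1141 + sqrt(42))**2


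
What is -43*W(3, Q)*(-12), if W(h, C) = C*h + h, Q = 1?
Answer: 3096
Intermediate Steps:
W(h, C) = h + C*h
-43*W(3, Q)*(-12) = -129*(1 + 1)*(-12) = -129*2*(-12) = -43*6*(-12) = -258*(-12) = 3096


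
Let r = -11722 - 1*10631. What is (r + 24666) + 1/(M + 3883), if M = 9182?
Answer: 30219346/13065 ≈ 2313.0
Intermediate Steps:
r = -22353 (r = -11722 - 10631 = -22353)
(r + 24666) + 1/(M + 3883) = (-22353 + 24666) + 1/(9182 + 3883) = 2313 + 1/13065 = 30219346/13065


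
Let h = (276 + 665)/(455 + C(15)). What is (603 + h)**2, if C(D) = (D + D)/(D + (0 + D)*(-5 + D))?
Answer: 9178306503184/25070049 ≈ 3.6611e+5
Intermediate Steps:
C(D) = 2*D/(D + D*(-5 + D)) (C(D) = (2*D)/(D + D*(-5 + D)) = 2*D/(D + D*(-5 + D)))
h = 10351/5007 (h = (276 + 665)/(455 + 2/(-4 + 15)) = 941/(455 + 2/11) = 941/(5007/11) = 941*(11/5007) = 10351/5007 ≈ 2.0673)
(603 + h)**2 = (603 + 10351/5007)**2 = (3029572/5007)**2 = 9178306503184/25070049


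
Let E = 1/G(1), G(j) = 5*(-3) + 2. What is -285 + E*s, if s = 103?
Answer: -3808/13 ≈ -292.92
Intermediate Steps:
G(j) = -13 (G(j) = -15 + 2 = -13)
E = -1/13 (E = 1/(-13) = -1/13 ≈ -0.076923)
-285 + E*s = -285 - 1/13*103 = -285 - 103/13 = -3808/13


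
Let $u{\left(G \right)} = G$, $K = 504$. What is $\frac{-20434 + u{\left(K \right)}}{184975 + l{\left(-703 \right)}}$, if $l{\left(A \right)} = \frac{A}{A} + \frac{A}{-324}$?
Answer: $- \frac{6457320}{59932927} \approx -0.10774$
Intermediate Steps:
$l{\left(A \right)} = 1 - \frac{A}{324}$ ($l{\left(A \right)} = 1 + A \left(- \frac{1}{324}\right) = 1 - \frac{A}{324}$)
$\frac{-20434 + u{\left(K \right)}}{184975 + l{\left(-703 \right)}} = \frac{-20434 + 504}{184975 + \left(1 - - \frac{703}{324}\right)} = - \frac{19930}{184975 + \left(1 + \frac{703}{324}\right)} = - \frac{19930}{184975 + \frac{1027}{324}} = - \frac{19930}{\frac{59932927}{324}} = \left(-19930\right) \frac{324}{59932927} = - \frac{6457320}{59932927}$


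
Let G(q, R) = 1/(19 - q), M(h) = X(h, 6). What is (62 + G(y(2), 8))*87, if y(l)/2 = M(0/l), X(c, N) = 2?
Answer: 26999/5 ≈ 5399.8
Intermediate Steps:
M(h) = 2
y(l) = 4 (y(l) = 2*2 = 4)
(62 + G(y(2), 8))*87 = (62 - 1/(-19 + 4))*87 = (62 - 1/(-15))*87 = (62 - 1*(-1/15))*87 = (62 + 1/15)*87 = (931/15)*87 = 26999/5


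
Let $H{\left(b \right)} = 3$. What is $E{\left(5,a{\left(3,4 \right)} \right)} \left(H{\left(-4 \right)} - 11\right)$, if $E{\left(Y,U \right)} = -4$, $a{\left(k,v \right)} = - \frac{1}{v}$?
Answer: $32$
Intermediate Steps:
$E{\left(5,a{\left(3,4 \right)} \right)} \left(H{\left(-4 \right)} - 11\right) = - 4 \left(3 - 11\right) = \left(-4\right) \left(-8\right) = 32$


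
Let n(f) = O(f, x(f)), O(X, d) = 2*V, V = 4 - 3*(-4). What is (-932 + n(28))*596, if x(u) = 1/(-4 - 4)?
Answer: -536400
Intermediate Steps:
V = 16 (V = 4 + 12 = 16)
x(u) = -1/8 (x(u) = 1/(-8) = -1/8)
O(X, d) = 32 (O(X, d) = 2*16 = 32)
n(f) = 32
(-932 + n(28))*596 = (-932 + 32)*596 = -900*596 = -536400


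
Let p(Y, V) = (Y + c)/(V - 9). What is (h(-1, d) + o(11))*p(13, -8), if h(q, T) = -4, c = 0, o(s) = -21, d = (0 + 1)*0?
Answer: 325/17 ≈ 19.118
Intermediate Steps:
d = 0 (d = 1*0 = 0)
p(Y, V) = Y/(-9 + V) (p(Y, V) = (Y + 0)/(V - 9) = Y/(-9 + V))
(h(-1, d) + o(11))*p(13, -8) = (-4 - 21)*(13/(-9 - 8)) = -325/(-17) = -325*(-1)/17 = -25*(-13/17) = 325/17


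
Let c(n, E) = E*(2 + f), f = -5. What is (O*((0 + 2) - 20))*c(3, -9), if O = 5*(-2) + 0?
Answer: 4860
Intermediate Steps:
O = -10 (O = -10 + 0 = -10)
c(n, E) = -3*E (c(n, E) = E*(2 - 5) = E*(-3) = -3*E)
(O*((0 + 2) - 20))*c(3, -9) = (-10*((0 + 2) - 20))*(-3*(-9)) = -10*(2 - 20)*27 = -10*(-18)*27 = 180*27 = 4860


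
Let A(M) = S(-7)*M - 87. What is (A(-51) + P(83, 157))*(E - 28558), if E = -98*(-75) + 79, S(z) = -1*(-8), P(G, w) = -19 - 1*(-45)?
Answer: 9909501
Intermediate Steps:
P(G, w) = 26 (P(G, w) = -19 + 45 = 26)
S(z) = 8
A(M) = -87 + 8*M (A(M) = 8*M - 87 = -87 + 8*M)
E = 7429 (E = 7350 + 79 = 7429)
(A(-51) + P(83, 157))*(E - 28558) = ((-87 + 8*(-51)) + 26)*(7429 - 28558) = ((-87 - 408) + 26)*(-21129) = (-495 + 26)*(-21129) = -469*(-21129) = 9909501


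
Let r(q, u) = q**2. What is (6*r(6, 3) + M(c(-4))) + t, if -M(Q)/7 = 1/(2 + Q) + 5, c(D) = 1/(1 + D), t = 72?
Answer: 1244/5 ≈ 248.80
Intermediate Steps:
M(Q) = -35 - 7/(2 + Q) (M(Q) = -7*(1/(2 + Q) + 5) = -7*(5 + 1/(2 + Q)) = -35 - 7/(2 + Q))
(6*r(6, 3) + M(c(-4))) + t = (6*6**2 + 7*(-11 - 5/(1 - 4))/(2 + 1/(1 - 4))) + 72 = (6*36 + 7*(-11 - 5/(-3))/(2 + 1/(-3))) + 72 = (216 + 7*(-11 - 5*(-1/3))/(2 - 1/3)) + 72 = (216 + 7*(-11 + 5/3)/(5/3)) + 72 = (216 + 7*(3/5)*(-28/3)) + 72 = (216 - 196/5) + 72 = 884/5 + 72 = 1244/5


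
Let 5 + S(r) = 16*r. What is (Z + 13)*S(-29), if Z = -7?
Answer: -2814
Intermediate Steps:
S(r) = -5 + 16*r
(Z + 13)*S(-29) = (-7 + 13)*(-5 + 16*(-29)) = 6*(-5 - 464) = 6*(-469) = -2814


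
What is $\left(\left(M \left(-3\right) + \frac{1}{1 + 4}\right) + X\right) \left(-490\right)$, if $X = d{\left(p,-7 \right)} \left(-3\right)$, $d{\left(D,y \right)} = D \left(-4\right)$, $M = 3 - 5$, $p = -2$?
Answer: $8722$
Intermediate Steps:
$M = -2$
$d{\left(D,y \right)} = - 4 D$
$X = -24$ ($X = \left(-4\right) \left(-2\right) \left(-3\right) = 8 \left(-3\right) = -24$)
$\left(\left(M \left(-3\right) + \frac{1}{1 + 4}\right) + X\right) \left(-490\right) = \left(\left(\left(-2\right) \left(-3\right) + \frac{1}{1 + 4}\right) - 24\right) \left(-490\right) = \left(\left(6 + \frac{1}{5}\right) - 24\right) \left(-490\right) = \left(\frac{31}{5} - 24\right) \left(-490\right) = \left(- \frac{89}{5}\right) \left(-490\right) = 8722$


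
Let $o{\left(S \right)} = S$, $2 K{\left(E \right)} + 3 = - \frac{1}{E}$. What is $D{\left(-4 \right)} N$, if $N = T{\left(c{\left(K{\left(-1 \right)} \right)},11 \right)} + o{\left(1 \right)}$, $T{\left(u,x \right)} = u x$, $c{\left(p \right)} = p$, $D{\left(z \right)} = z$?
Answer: $40$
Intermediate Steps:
$K{\left(E \right)} = - \frac{3}{2} - \frac{1}{2 E}$ ($K{\left(E \right)} = - \frac{3}{2} + \frac{\left(-1\right) \frac{1}{E}}{2} = - \frac{3}{2} - \frac{1}{2 E}$)
$N = -10$ ($N = \frac{-1 - -3}{2 \left(-1\right)} 11 + 1 = \frac{1}{2} \left(-1\right) \left(-1 + 3\right) 11 + 1 = \frac{1}{2} \left(-1\right) 2 \cdot 11 + 1 = \left(-1\right) 11 + 1 = -11 + 1 = -10$)
$D{\left(-4 \right)} N = \left(-4\right) \left(-10\right) = 40$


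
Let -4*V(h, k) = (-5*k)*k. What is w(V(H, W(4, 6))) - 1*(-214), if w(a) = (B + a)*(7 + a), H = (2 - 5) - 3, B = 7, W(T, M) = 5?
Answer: 26833/16 ≈ 1677.1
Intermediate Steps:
H = -6 (H = -3 - 3 = -6)
V(h, k) = 5*k²/4 (V(h, k) = -(-5*k)*k/4 = -(-5)*k²/4 = 5*k²/4)
w(a) = (7 + a)² (w(a) = (7 + a)*(7 + a) = (7 + a)²)
w(V(H, W(4, 6))) - 1*(-214) = (49 + ((5/4)*5²)² + 14*((5/4)*5²)) - 1*(-214) = (49 + ((5/4)*25)² + 14*((5/4)*25)) + 214 = (49 + (125/4)² + 14*(125/4)) + 214 = (49 + 15625/16 + 875/2) + 214 = 23409/16 + 214 = 26833/16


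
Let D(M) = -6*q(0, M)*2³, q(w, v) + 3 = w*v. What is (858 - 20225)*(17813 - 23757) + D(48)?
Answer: 115117592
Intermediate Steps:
q(w, v) = -3 + v*w (q(w, v) = -3 + w*v = -3 + v*w)
D(M) = 144 (D(M) = -6*(-3 + M*0)*2³ = -6*(-3 + 0)*8 = -6*(-3)*8 = 18*8 = 144)
(858 - 20225)*(17813 - 23757) + D(48) = (858 - 20225)*(17813 - 23757) + 144 = -19367*(-5944) + 144 = 115117448 + 144 = 115117592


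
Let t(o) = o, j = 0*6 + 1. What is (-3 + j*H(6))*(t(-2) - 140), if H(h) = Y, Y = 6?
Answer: -426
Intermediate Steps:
j = 1 (j = 0 + 1 = 1)
H(h) = 6
(-3 + j*H(6))*(t(-2) - 140) = (-3 + 1*6)*(-2 - 140) = (-3 + 6)*(-142) = 3*(-142) = -426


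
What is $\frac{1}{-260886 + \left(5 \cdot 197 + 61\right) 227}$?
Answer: $- \frac{1}{23444} \approx -4.2655 \cdot 10^{-5}$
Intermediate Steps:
$\frac{1}{-260886 + \left(5 \cdot 197 + 61\right) 227} = \frac{1}{-260886 + \left(985 + 61\right) 227} = \frac{1}{-260886 + 1046 \cdot 227} = \frac{1}{-260886 + 237442} = \frac{1}{-23444} = - \frac{1}{23444}$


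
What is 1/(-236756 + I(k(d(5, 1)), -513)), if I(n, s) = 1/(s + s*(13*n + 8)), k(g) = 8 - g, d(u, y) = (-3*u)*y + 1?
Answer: -151335/35829469261 ≈ -4.2238e-6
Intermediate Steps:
d(u, y) = 1 - 3*u*y (d(u, y) = -3*u*y + 1 = 1 - 3*u*y)
I(n, s) = 1/(s + s*(8 + 13*n))
1/(-236756 + I(k(d(5, 1)), -513)) = 1/(-236756 + 1/((-513)*(9 + 13*(8 - (1 - 3*5*1))))) = 1/(-236756 - 1/(513*(9 + 13*(8 - (1 - 15))))) = 1/(-236756 - 1/(513*(9 + 13*(8 - 1*(-14))))) = 1/(-236756 - 1/(513*(9 + 13*(8 + 14)))) = 1/(-236756 - 1/(513*(9 + 13*22))) = 1/(-236756 - 1/(513*(9 + 286))) = 1/(-236756 - 1/513/295) = 1/(-236756 - 1/513*1/295) = 1/(-236756 - 1/151335) = 1/(-35829469261/151335) = -151335/35829469261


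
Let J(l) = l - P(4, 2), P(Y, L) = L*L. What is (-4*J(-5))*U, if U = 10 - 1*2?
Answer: 288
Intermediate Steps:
P(Y, L) = L**2
U = 8 (U = 10 - 2 = 8)
J(l) = -4 + l (J(l) = l - 1*2**2 = l - 1*4 = l - 4 = -4 + l)
(-4*J(-5))*U = -4*(-4 - 5)*8 = -4*(-9)*8 = 36*8 = 288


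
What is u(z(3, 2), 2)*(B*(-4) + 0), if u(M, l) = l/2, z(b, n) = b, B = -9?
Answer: 36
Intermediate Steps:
u(M, l) = l/2 (u(M, l) = l*(½) = l/2)
u(z(3, 2), 2)*(B*(-4) + 0) = ((½)*2)*(-9*(-4) + 0) = 1*(36 + 0) = 1*36 = 36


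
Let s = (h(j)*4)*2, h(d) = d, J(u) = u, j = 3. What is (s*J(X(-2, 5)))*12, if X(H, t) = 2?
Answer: 576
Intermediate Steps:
s = 24 (s = (3*4)*2 = 12*2 = 24)
(s*J(X(-2, 5)))*12 = (24*2)*12 = 48*12 = 576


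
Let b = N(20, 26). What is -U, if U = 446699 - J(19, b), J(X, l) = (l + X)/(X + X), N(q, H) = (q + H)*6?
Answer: -16974267/38 ≈ -4.4669e+5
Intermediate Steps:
N(q, H) = 6*H + 6*q (N(q, H) = (H + q)*6 = 6*H + 6*q)
b = 276 (b = 6*26 + 6*20 = 156 + 120 = 276)
J(X, l) = (X + l)/(2*X) (J(X, l) = (X + l)/((2*X)) = (X + l)*(1/(2*X)) = (X + l)/(2*X))
U = 16974267/38 (U = 446699 - (19 + 276)/(2*19) = 446699 - 295/(2*19) = 446699 - 1*295/38 = 446699 - 295/38 = 16974267/38 ≈ 4.4669e+5)
-U = -1*16974267/38 = -16974267/38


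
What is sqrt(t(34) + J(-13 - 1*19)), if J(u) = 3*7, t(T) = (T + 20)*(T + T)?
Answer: sqrt(3693) ≈ 60.770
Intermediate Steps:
t(T) = 2*T*(20 + T) (t(T) = (20 + T)*(2*T) = 2*T*(20 + T))
J(u) = 21
sqrt(t(34) + J(-13 - 1*19)) = sqrt(2*34*(20 + 34) + 21) = sqrt(2*34*54 + 21) = sqrt(3672 + 21) = sqrt(3693)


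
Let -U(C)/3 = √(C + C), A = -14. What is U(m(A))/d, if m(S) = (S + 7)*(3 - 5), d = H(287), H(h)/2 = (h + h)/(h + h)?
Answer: -3*√7 ≈ -7.9373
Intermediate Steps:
H(h) = 2 (H(h) = 2*((h + h)/(h + h)) = 2*((2*h)/((2*h))) = 2*((2*h)*(1/(2*h))) = 2*1 = 2)
d = 2
m(S) = -14 - 2*S (m(S) = (7 + S)*(-2) = -14 - 2*S)
U(C) = -3*√2*√C (U(C) = -3*√(C + C) = -3*√2*√C)
U(m(A))/d = -3*√2*√(-14 - 2*(-14))/2 = -3*√2*√(-14 + 28)*(½) = -3*√2*√14*(½) = -6*√7*(½) = -3*√7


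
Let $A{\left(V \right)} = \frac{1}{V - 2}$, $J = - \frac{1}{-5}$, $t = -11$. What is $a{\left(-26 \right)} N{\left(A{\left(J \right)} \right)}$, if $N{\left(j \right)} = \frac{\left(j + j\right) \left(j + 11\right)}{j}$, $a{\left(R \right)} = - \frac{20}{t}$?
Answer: $\frac{3760}{99} \approx 37.98$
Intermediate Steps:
$a{\left(R \right)} = \frac{20}{11}$ ($a{\left(R \right)} = - \frac{20}{-11} = \left(-20\right) \left(- \frac{1}{11}\right) = \frac{20}{11}$)
$J = \frac{1}{5}$ ($J = \left(-1\right) \left(- \frac{1}{5}\right) = \frac{1}{5} \approx 0.2$)
$A{\left(V \right)} = \frac{1}{-2 + V}$
$N{\left(j \right)} = 22 + 2 j$ ($N{\left(j \right)} = \frac{2 j \left(11 + j\right)}{j} = 22 + 2 j$)
$a{\left(-26 \right)} N{\left(A{\left(J \right)} \right)} = \frac{20 \left(22 + \frac{2}{-2 + \frac{1}{5}}\right)}{11} = \frac{20 \left(22 + \frac{2}{- \frac{9}{5}}\right)}{11} = \frac{20 \left(22 + 2 \left(- \frac{5}{9}\right)\right)}{11} = \frac{20 \left(22 - \frac{10}{9}\right)}{11} = \frac{20}{11} \cdot \frac{188}{9} = \frac{3760}{99}$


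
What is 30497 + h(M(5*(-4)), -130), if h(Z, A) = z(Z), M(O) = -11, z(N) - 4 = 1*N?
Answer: 30490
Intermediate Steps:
z(N) = 4 + N (z(N) = 4 + 1*N = 4 + N)
h(Z, A) = 4 + Z
30497 + h(M(5*(-4)), -130) = 30497 + (4 - 11) = 30497 - 7 = 30490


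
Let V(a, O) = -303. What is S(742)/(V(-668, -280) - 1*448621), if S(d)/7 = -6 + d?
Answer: -184/16033 ≈ -0.011476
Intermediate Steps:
S(d) = -42 + 7*d (S(d) = 7*(-6 + d) = -42 + 7*d)
S(742)/(V(-668, -280) - 1*448621) = (-42 + 7*742)/(-303 - 1*448621) = (-42 + 5194)/(-303 - 448621) = 5152/(-448924) = 5152*(-1/448924) = -184/16033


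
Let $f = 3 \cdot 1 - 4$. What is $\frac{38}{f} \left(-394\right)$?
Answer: $14972$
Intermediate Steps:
$f = -1$ ($f = 3 - 4 = -1$)
$\frac{38}{f} \left(-394\right) = \frac{38}{-1} \left(-394\right) = 38 \left(-1\right) \left(-394\right) = \left(-38\right) \left(-394\right) = 14972$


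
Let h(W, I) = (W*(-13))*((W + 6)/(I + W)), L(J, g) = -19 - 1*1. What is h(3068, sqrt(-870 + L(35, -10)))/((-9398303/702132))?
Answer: 44017507033862336/14745176144457 - 14347296947152*I*sqrt(890)/14745176144457 ≈ 2985.2 - 29.028*I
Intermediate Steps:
L(J, g) = -20 (L(J, g) = -19 - 1 = -20)
h(W, I) = -13*W*(6 + W)/(I + W) (h(W, I) = (-13*W)*((6 + W)/(I + W)) = -13*W*(6 + W)/(I + W))
h(3068, sqrt(-870 + L(35, -10)))/((-9398303/702132)) = (-13*3068*(6 + 3068)/(sqrt(-870 - 20) + 3068))/((-9398303/702132)) = (-13*3068*3074/(sqrt(-890) + 3068))/((-9398303*1/702132)) = (-13*3068*3074/(I*sqrt(890) + 3068))/(-9398303/702132) = -13*3068*3074/(3068 + I*sqrt(890))*(-702132/9398303) = -122603416/(3068 + I*sqrt(890))*(-702132/9398303) = 86083781682912/(9398303*(3068 + I*sqrt(890)))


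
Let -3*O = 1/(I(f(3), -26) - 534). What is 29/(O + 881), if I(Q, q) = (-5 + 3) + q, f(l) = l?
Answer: 48894/1485367 ≈ 0.032917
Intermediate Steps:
I(Q, q) = -2 + q
O = 1/1686 (O = -1/(3*((-2 - 26) - 534)) = -1/(3*(-28 - 534)) = -1/3/(-562) = -1/3*(-1/562) = 1/1686 ≈ 0.00059312)
29/(O + 881) = 29/(1/1686 + 881) = 29/(1485367/1686) = (1686/1485367)*29 = 48894/1485367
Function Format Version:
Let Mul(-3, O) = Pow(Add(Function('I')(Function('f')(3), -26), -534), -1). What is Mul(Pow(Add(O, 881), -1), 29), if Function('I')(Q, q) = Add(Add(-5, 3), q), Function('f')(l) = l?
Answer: Rational(48894, 1485367) ≈ 0.032917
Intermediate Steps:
Function('I')(Q, q) = Add(-2, q)
O = Rational(1, 1686) (O = Mul(Rational(-1, 3), Pow(Add(Add(-2, -26), -534), -1)) = Mul(Rational(-1, 3), Pow(Add(-28, -534), -1)) = Mul(Rational(-1, 3), Pow(-562, -1)) = Mul(Rational(-1, 3), Rational(-1, 562)) = Rational(1, 1686) ≈ 0.00059312)
Mul(Pow(Add(O, 881), -1), 29) = Mul(Pow(Add(Rational(1, 1686), 881), -1), 29) = Mul(Pow(Rational(1485367, 1686), -1), 29) = Mul(Rational(1686, 1485367), 29) = Rational(48894, 1485367)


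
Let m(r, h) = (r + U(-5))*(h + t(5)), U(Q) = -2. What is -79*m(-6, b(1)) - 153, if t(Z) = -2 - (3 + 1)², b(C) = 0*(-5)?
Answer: -11529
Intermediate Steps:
b(C) = 0
t(Z) = -18 (t(Z) = -2 - 1*4² = -2 - 1*16 = -2 - 16 = -18)
m(r, h) = (-18 + h)*(-2 + r) (m(r, h) = (r - 2)*(h - 18) = (-2 + r)*(-18 + h) = (-18 + h)*(-2 + r))
-79*m(-6, b(1)) - 153 = -79*(36 - 18*(-6) - 2*0 + 0*(-6)) - 153 = -79*(36 + 108 + 0 + 0) - 153 = -79*144 - 153 = -11376 - 153 = -11529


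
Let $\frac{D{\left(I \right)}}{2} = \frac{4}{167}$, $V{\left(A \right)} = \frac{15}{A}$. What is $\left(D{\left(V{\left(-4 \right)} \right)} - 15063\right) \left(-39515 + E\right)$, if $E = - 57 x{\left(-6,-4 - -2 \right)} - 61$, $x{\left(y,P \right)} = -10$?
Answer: $\frac{98120100078}{167} \approx 5.8755 \cdot 10^{8}$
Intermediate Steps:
$D{\left(I \right)} = \frac{8}{167}$ ($D{\left(I \right)} = 2 \cdot \frac{4}{167} = \frac{8}{167}$)
$E = 509$ ($E = \left(-57\right) \left(-10\right) - 61 = 570 - 61 = 509$)
$\left(D{\left(V{\left(-4 \right)} \right)} - 15063\right) \left(-39515 + E\right) = \left(\frac{8}{167} - 15063\right) \left(-39515 + 509\right) = \left(- \frac{2515513}{167}\right) \left(-39006\right) = \frac{98120100078}{167}$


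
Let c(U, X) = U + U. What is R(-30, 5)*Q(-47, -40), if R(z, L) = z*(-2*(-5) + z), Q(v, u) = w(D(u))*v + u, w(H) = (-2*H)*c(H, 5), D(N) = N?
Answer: 180456000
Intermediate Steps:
c(U, X) = 2*U
w(H) = -4*H² (w(H) = (-2*H)*(2*H) = -4*H²)
Q(v, u) = u - 4*v*u² (Q(v, u) = (-4*u²)*v + u = -4*v*u² + u = u - 4*v*u²)
R(z, L) = z*(10 + z)
R(-30, 5)*Q(-47, -40) = (-30*(10 - 30))*(-40*(1 - 4*(-40)*(-47))) = (-30*(-20))*(-40*(1 - 7520)) = 600*(-40*(-7519)) = 600*300760 = 180456000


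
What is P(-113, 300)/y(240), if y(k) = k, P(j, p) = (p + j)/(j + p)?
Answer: 1/240 ≈ 0.0041667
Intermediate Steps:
P(j, p) = 1 (P(j, p) = (j + p)/(j + p) = 1)
P(-113, 300)/y(240) = 1/240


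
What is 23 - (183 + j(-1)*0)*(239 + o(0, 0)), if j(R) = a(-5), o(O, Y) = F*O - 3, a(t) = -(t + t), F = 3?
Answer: -43165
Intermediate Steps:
a(t) = -2*t
o(O, Y) = -3 + 3*O (o(O, Y) = 3*O - 3 = -3 + 3*O)
j(R) = 10 (j(R) = -2*(-5) = 10)
23 - (183 + j(-1)*0)*(239 + o(0, 0)) = 23 - (183 + 10*0)*(239 + (-3 + 3*0)) = 23 - (183 + 0)*(239 + (-3 + 0)) = 23 - 183*(239 - 3) = 23 - 183*236 = 23 - 1*43188 = 23 - 43188 = -43165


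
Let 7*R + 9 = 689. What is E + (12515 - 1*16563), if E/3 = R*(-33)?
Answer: -95656/7 ≈ -13665.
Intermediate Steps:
R = 680/7 (R = -9/7 + (⅐)*689 = -9/7 + 689/7 = 680/7 ≈ 97.143)
E = -67320/7 (E = 3*((680/7)*(-33)) = 3*(-22440/7) = -67320/7 ≈ -9617.1)
E + (12515 - 1*16563) = -67320/7 + (12515 - 1*16563) = -67320/7 + (12515 - 16563) = -67320/7 - 4048 = -95656/7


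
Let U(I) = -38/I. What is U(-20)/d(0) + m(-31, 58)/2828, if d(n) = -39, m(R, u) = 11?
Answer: -24721/551460 ≈ -0.044828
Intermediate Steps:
U(-20)/d(0) + m(-31, 58)/2828 = -38/(-20)/(-39) + 11/2828 = -38*(-1/20)*(-1/39) + 11*(1/2828) = (19/10)*(-1/39) + 11/2828 = -19/390 + 11/2828 = -24721/551460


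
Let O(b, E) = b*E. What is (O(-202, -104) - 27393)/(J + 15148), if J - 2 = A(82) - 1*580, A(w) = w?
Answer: -6385/14652 ≈ -0.43578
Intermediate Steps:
O(b, E) = E*b
J = -496 (J = 2 + (82 - 1*580) = 2 + (82 - 580) = 2 - 498 = -496)
(O(-202, -104) - 27393)/(J + 15148) = (-104*(-202) - 27393)/(-496 + 15148) = (21008 - 27393)/14652 = -6385*1/14652 = -6385/14652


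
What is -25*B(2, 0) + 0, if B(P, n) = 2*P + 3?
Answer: -175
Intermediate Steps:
B(P, n) = 3 + 2*P
-25*B(2, 0) + 0 = -25*(3 + 2*2) + 0 = -25*(3 + 4) + 0 = -25*7 + 0 = -175 + 0 = -175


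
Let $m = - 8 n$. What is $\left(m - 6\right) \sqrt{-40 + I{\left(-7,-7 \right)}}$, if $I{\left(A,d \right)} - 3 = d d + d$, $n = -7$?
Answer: $50 \sqrt{5} \approx 111.8$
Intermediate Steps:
$I{\left(A,d \right)} = 3 + d + d^{2}$ ($I{\left(A,d \right)} = 3 + \left(d d + d\right) = 3 + \left(d^{2} + d\right) = 3 + \left(d + d^{2}\right) = 3 + d + d^{2}$)
$m = 56$ ($m = \left(-8\right) \left(-7\right) = 56$)
$\left(m - 6\right) \sqrt{-40 + I{\left(-7,-7 \right)}} = \left(56 - 6\right) \sqrt{-40 + \left(3 - 7 + \left(-7\right)^{2}\right)} = 50 \sqrt{-40 + \left(3 - 7 + 49\right)} = 50 \sqrt{-40 + 45} = 50 \sqrt{5}$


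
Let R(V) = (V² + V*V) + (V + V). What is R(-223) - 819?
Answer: 98193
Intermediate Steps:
R(V) = 2*V + 2*V² (R(V) = (V² + V²) + 2*V = 2*V² + 2*V = 2*V + 2*V²)
R(-223) - 819 = 2*(-223)*(1 - 223) - 819 = 2*(-223)*(-222) - 819 = 99012 - 819 = 98193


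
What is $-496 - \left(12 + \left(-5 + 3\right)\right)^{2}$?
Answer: $-596$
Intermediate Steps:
$-496 - \left(12 + \left(-5 + 3\right)\right)^{2} = -496 - \left(12 - 2\right)^{2} = -496 - 10^{2} = -496 - 100 = -596$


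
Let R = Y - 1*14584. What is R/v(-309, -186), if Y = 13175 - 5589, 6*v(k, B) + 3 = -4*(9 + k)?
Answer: -13996/399 ≈ -35.078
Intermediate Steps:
v(k, B) = -13/2 - 2*k/3 (v(k, B) = -½ + (-4*(9 + k))/6 = -½ + (-36 - 4*k)/6 = -½ + (-6 - 2*k/3) = -13/2 - 2*k/3)
Y = 7586
R = -6998 (R = 7586 - 1*14584 = 7586 - 14584 = -6998)
R/v(-309, -186) = -6998/(-13/2 - ⅔*(-309)) = -6998/(-13/2 + 206) = -6998/399/2 = -6998*2/399 = -13996/399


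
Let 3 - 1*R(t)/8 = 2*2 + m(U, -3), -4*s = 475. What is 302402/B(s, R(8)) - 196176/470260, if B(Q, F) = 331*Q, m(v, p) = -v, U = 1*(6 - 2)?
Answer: -29983701484/3696831425 ≈ -8.1106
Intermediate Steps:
s = -475/4 (s = -¼*475 = -475/4 ≈ -118.75)
U = 4 (U = 1*4 = 4)
R(t) = 24 (R(t) = 24 - 8*(2*2 - 1*4) = 24 - 8*(4 - 4) = 24 - 8*0 = 24 + 0 = 24)
302402/B(s, R(8)) - 196176/470260 = 302402/((331*(-475/4))) - 196176/470260 = 302402/(-157225/4) - 196176*1/470260 = 302402*(-4/157225) - 49044/117565 = -1209608/157225 - 49044/117565 = -29983701484/3696831425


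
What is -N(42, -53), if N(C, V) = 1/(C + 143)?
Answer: -1/185 ≈ -0.0054054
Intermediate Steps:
N(C, V) = 1/(143 + C)
-N(42, -53) = -1/(143 + 42) = -1/185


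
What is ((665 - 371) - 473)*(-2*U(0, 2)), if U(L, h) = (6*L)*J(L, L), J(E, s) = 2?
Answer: 0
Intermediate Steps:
U(L, h) = 12*L (U(L, h) = (6*L)*2 = 12*L)
((665 - 371) - 473)*(-2*U(0, 2)) = ((665 - 371) - 473)*(-24*0) = (294 - 473)*(-2*0) = -179*0 = 0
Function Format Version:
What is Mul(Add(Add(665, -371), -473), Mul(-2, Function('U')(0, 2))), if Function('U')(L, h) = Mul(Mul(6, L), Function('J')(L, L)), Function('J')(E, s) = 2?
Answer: 0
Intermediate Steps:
Function('U')(L, h) = Mul(12, L) (Function('U')(L, h) = Mul(Mul(6, L), 2) = Mul(12, L))
Mul(Add(Add(665, -371), -473), Mul(-2, Function('U')(0, 2))) = Mul(Add(Add(665, -371), -473), Mul(-2, Mul(12, 0))) = Mul(Add(294, -473), Mul(-2, 0)) = Mul(-179, 0) = 0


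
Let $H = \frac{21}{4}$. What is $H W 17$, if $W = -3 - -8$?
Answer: $\frac{1785}{4} \approx 446.25$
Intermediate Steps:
$H = \frac{21}{4}$ ($H = 21 \cdot \frac{1}{4} = \frac{21}{4} \approx 5.25$)
$W = 5$ ($W = -3 + 8 = 5$)
$H W 17 = \frac{21}{4} \cdot 5 \cdot 17 = \frac{105}{4} \cdot 17 = \frac{1785}{4}$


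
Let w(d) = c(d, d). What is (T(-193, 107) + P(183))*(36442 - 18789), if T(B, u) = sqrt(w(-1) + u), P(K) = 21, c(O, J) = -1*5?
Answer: 370713 + 17653*sqrt(102) ≈ 5.4900e+5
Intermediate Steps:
c(O, J) = -5
w(d) = -5
T(B, u) = sqrt(-5 + u)
(T(-193, 107) + P(183))*(36442 - 18789) = (sqrt(-5 + 107) + 21)*(36442 - 18789) = (sqrt(102) + 21)*17653 = (21 + sqrt(102))*17653 = 370713 + 17653*sqrt(102)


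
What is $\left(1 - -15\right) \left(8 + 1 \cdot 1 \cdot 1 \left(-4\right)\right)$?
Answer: $64$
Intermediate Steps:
$\left(1 - -15\right) \left(8 + 1 \cdot 1 \cdot 1 \left(-4\right)\right) = \left(1 + 15\right) \left(8 + 1 \cdot 1 \left(-4\right)\right) = 16 \left(8 + 1 \left(-4\right)\right) = 16 \left(8 - 4\right) = 16 \cdot 4 = 64$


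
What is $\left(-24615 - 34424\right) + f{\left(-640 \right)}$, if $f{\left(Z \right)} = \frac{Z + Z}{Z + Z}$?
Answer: $-59038$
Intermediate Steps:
$f{\left(Z \right)} = 1$ ($f{\left(Z \right)} = \frac{2 Z}{2 Z} = 2 Z \frac{1}{2 Z} = 1$)
$\left(-24615 - 34424\right) + f{\left(-640 \right)} = \left(-24615 - 34424\right) + 1 = -59039 + 1 = -59038$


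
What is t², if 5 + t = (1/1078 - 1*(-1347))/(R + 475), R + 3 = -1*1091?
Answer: 22929511979529/445265267524 ≈ 51.496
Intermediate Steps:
R = -1094 (R = -3 - 1*1091 = -3 - 1091 = -1094)
t = -4788477/667282 (t = -5 + (1/1078 - 1*(-1347))/(-1094 + 475) = -5 + (1/1078 + 1347)/(-619) = -5 + (1452067/1078)*(-1/619) = -5 - 1452067/667282 = -4788477/667282 ≈ -7.1761)
t² = (-4788477/667282)² = 22929511979529/445265267524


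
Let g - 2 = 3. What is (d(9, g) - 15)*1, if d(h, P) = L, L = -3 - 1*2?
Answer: -20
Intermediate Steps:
g = 5 (g = 2 + 3 = 5)
L = -5 (L = -3 - 2 = -5)
d(h, P) = -5
(d(9, g) - 15)*1 = (-5 - 15)*1 = -20*1 = -20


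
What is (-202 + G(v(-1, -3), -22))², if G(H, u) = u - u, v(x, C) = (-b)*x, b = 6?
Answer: 40804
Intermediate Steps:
v(x, C) = -6*x (v(x, C) = (-1*6)*x = -6*x)
G(H, u) = 0
(-202 + G(v(-1, -3), -22))² = (-202 + 0)² = (-202)² = 40804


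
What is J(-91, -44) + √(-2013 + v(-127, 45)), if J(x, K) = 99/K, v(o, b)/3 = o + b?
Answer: -9/4 + 3*I*√251 ≈ -2.25 + 47.529*I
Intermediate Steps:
v(o, b) = 3*b + 3*o (v(o, b) = 3*(o + b) = 3*(b + o) = 3*b + 3*o)
J(-91, -44) + √(-2013 + v(-127, 45)) = 99/(-44) + √(-2013 + (3*45 + 3*(-127))) = 99*(-1/44) + √(-2013 + (135 - 381)) = -9/4 + √(-2013 - 246) = -9/4 + √(-2259) = -9/4 + 3*I*√251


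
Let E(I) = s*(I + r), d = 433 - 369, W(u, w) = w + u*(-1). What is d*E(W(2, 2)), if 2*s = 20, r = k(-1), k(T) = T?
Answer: -640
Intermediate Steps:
W(u, w) = w - u
r = -1
s = 10 (s = (½)*20 = 10)
d = 64
E(I) = -10 + 10*I (E(I) = 10*(I - 1) = 10*(-1 + I) = -10 + 10*I)
d*E(W(2, 2)) = 64*(-10 + 10*(2 - 1*2)) = 64*(-10 + 10*(2 - 2)) = 64*(-10 + 10*0) = 64*(-10 + 0) = 64*(-10) = -640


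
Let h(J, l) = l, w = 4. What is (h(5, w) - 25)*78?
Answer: -1638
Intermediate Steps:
(h(5, w) - 25)*78 = (4 - 25)*78 = -21*78 = -1638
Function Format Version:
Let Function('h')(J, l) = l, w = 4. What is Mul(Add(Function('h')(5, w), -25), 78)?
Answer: -1638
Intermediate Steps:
Mul(Add(Function('h')(5, w), -25), 78) = Mul(Add(4, -25), 78) = Mul(-21, 78) = -1638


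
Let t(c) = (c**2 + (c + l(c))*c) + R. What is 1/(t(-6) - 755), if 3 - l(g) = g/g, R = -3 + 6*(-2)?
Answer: -1/710 ≈ -0.0014085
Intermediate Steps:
R = -15 (R = -3 - 12 = -15)
l(g) = 2 (l(g) = 3 - g/g = 3 - 1*1 = 3 - 1 = 2)
t(c) = -15 + c**2 + c*(2 + c) (t(c) = (c**2 + (c + 2)*c) - 15 = (c**2 + (2 + c)*c) - 15 = (c**2 + c*(2 + c)) - 15 = -15 + c**2 + c*(2 + c))
1/(t(-6) - 755) = 1/((-15 + 2*(-6) + 2*(-6)**2) - 755) = 1/((-15 - 12 + 2*36) - 755) = 1/((-15 - 12 + 72) - 755) = 1/(45 - 755) = 1/(-710) = -1/710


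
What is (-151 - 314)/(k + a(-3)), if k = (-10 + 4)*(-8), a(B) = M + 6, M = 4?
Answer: -465/58 ≈ -8.0172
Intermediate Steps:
a(B) = 10 (a(B) = 4 + 6 = 10)
k = 48 (k = -6*(-8) = 48)
(-151 - 314)/(k + a(-3)) = (-151 - 314)/(48 + 10) = -465/58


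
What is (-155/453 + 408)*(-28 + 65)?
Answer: 6832753/453 ≈ 15083.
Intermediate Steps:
(-155/453 + 408)*(-28 + 65) = (-155*1/453 + 408)*37 = (-155/453 + 408)*37 = (184669/453)*37 = 6832753/453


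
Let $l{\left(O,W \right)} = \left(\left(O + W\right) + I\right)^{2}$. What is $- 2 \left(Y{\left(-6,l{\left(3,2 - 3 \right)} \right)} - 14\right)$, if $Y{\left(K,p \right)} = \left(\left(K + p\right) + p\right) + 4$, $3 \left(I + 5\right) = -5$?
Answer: $- \frac{496}{9} \approx -55.111$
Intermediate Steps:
$I = - \frac{20}{3}$ ($I = -5 + \frac{1}{3} \left(-5\right) = -5 - \frac{5}{3} = - \frac{20}{3} \approx -6.6667$)
$l{\left(O,W \right)} = \left(- \frac{20}{3} + O + W\right)^{2}$ ($l{\left(O,W \right)} = \left(\left(O + W\right) - \frac{20}{3}\right)^{2} = \left(- \frac{20}{3} + O + W\right)^{2}$)
$Y{\left(K,p \right)} = 4 + K + 2 p$ ($Y{\left(K,p \right)} = \left(K + 2 p\right) + 4 = 4 + K + 2 p$)
$- 2 \left(Y{\left(-6,l{\left(3,2 - 3 \right)} \right)} - 14\right) = - 2 \left(\left(4 - 6 + 2 \frac{\left(-20 + 3 \cdot 3 + 3 \left(2 - 3\right)\right)^{2}}{9}\right) - 14\right) = - 2 \left(\left(4 - 6 + 2 \frac{\left(-20 + 9 + 3 \left(2 - 3\right)\right)^{2}}{9}\right) - 14\right) = - 2 \left(\left(4 - 6 + 2 \frac{\left(-20 + 9 + 3 \left(-1\right)\right)^{2}}{9}\right) - 14\right) = - 2 \left(\left(4 - 6 + 2 \frac{\left(-20 + 9 - 3\right)^{2}}{9}\right) - 14\right) = - 2 \left(\left(4 - 6 + 2 \frac{\left(-14\right)^{2}}{9}\right) - 14\right) = - 2 \left(\left(4 - 6 + 2 \cdot \frac{1}{9} \cdot 196\right) - 14\right) = - 2 \left(\left(4 - 6 + 2 \cdot \frac{196}{9}\right) - 14\right) = - 2 \left(\left(4 - 6 + \frac{392}{9}\right) - 14\right) = - 2 \left(\frac{374}{9} - 14\right) = \left(-2\right) \frac{248}{9} = - \frac{496}{9}$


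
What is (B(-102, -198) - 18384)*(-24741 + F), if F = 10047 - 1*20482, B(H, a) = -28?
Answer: 647660512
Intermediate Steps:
F = -10435 (F = 10047 - 20482 = -10435)
(B(-102, -198) - 18384)*(-24741 + F) = (-28 - 18384)*(-24741 - 10435) = -18412*(-35176) = 647660512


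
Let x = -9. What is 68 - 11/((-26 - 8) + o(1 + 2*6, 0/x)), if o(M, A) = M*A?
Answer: 2323/34 ≈ 68.323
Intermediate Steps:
o(M, A) = A*M
68 - 11/((-26 - 8) + o(1 + 2*6, 0/x)) = 68 - 11/((-26 - 8) + (0/(-9))*(1 + 2*6)) = 68 - 11/(-34 + (0*(-⅑))*(1 + 12)) = 68 - 11/(-34 + 0*13) = 68 - 11/(-34 + 0) = 68 - 11/(-34) = 68 - 1/34*(-11) = 68 + 11/34 = 2323/34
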